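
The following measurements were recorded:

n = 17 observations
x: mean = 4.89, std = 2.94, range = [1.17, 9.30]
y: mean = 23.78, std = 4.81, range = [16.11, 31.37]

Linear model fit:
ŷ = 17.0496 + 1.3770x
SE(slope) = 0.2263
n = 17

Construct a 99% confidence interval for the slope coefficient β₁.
The 99% CI for β₁ is (0.7102, 2.0438)

Confidence interval for the slope:

The 99% CI for β₁ is: β̂₁ ± t*(α/2, n-2) × SE(β̂₁)

Step 1: Find critical t-value
- Confidence level = 0.99
- Degrees of freedom = n - 2 = 17 - 2 = 15
- t*(α/2, 15) = 2.9467

Step 2: Calculate margin of error
Margin = 2.9467 × 0.2263 = 0.6668

Step 3: Construct interval
CI = 1.3770 ± 0.6668
CI = (0.7102, 2.0438)

Interpretation: each one-unit increase in x is associated with a change in mean y of between 0.7102 and 2.0438, with 99% confidence.
Both endpoints are positive, so the data support a genuinely positive slope at this confidence level.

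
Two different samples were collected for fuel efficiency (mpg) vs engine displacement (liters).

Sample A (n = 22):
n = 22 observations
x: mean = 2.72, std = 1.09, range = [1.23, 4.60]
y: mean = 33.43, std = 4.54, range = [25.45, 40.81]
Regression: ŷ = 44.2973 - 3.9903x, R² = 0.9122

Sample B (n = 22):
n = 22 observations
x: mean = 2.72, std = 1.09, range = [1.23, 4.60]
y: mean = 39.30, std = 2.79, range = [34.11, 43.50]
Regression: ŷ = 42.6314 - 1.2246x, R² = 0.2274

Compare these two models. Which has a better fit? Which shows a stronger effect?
Model A has the better fit (R² = 0.9122 vs 0.2274). Model A shows the stronger effect (|β₁| = 3.9903 vs 1.2246).

Model Comparison:

Fit — compare R²:
- Model A: R² = 0.9122 → 91.22% of variance in fuel efficiency explained
- Model B: R² = 0.2274 → 22.74% of variance in fuel efficiency explained
- 0.9122 > 0.2274 → Model A has the better fit

Effect size (slope magnitude):
- Model A: β₁ = -3.9903 → predicted fuel efficiency falls 3.9903 mpg per additional liter of engine displacement
- Model B: β₁ = -1.2246 → predicted fuel efficiency falls 1.2246 mpg per additional liter of engine displacement
- |-3.9903| > |-1.2246| → Model A shows the stronger marginal effect

Notes:
- A steeper slope doesn't make a better model if the scatter around the line is large.
- A better fit (higher R²) doesn't necessarily mean a more important relationship.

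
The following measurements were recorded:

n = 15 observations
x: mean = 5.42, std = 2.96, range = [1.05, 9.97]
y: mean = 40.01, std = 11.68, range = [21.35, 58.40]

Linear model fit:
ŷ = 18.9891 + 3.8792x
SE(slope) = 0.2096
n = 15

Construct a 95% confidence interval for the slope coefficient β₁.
The 95% CI for β₁ is (3.4264, 4.3320)

Confidence interval for the slope:

The 95% CI for β₁ is: β̂₁ ± t*(α/2, n-2) × SE(β̂₁)

Step 1: Find critical t-value
- Confidence level = 0.95
- Degrees of freedom = n - 2 = 15 - 2 = 13
- t*(α/2, 13) = 2.1604

Step 2: Calculate margin of error
Margin = 2.1604 × 0.2096 = 0.4528

Step 3: Construct interval
CI = 3.8792 ± 0.4528
CI = (3.4264, 4.3320)

Interpretation: each one-unit increase in x is associated with a change in mean y of between 3.4264 and 4.3320, with 95% confidence.
Both endpoints are positive, so the data support a genuinely positive slope at this confidence level.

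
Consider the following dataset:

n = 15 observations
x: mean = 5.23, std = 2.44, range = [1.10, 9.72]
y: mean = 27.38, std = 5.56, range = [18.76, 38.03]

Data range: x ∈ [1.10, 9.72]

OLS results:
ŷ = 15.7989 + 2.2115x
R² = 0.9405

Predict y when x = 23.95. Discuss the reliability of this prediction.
ŷ = 68.7643, but this is extrapolation (above the data range [1.10, 9.72]) and may be unreliable.

Prediction calculation:
ŷ = 15.7989 + 2.2115 × 23.95
ŷ = 68.7643

Reliability:
- Data range: x ∈ [1.10, 9.72]
- Prediction point: x = 23.95 is 14.23 units above the observed range → this is EXTRAPOLATION, not interpolation

Why that matters here:
- There are no observations near this x to validate the fitted line there
- The standard error of prediction grows with (x − x̄)², and x = 23.95 is far from x̄ = 5.23

A defensible statement: 'if the linear trend continued to x = 23.95, y would be about 68.7643' — the premise is untested.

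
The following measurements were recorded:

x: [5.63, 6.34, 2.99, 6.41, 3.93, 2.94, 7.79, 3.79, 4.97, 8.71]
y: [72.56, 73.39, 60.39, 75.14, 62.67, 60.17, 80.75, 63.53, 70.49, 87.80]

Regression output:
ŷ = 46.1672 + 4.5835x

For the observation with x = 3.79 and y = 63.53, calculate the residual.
Residual = -0.0087

The residual is the difference between the actual value and the predicted value:

Residual = y - ŷ

Step 1: Calculate predicted value
ŷ = 46.1672 + 4.5835 × 3.79
ŷ = 63.5387

Step 2: Calculate residual
Residual = 63.53 - 63.5387
Residual = -0.0087

Interpretation: the model overestimates the actual value by 0.0087 at this point (negative residual → observation lies below the fitted line).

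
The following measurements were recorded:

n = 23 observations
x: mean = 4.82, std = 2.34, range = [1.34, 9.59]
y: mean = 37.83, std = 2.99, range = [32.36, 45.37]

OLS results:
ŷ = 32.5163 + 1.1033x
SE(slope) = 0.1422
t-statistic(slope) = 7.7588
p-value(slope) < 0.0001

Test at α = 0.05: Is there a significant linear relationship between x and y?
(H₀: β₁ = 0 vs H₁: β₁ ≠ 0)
Reject H₀: p-value < 0.0001 < α = 0.05. The linear relationship is significant at the 5% level.

Hypothesis test for the slope coefficient:

H₀: β₁ = 0 (no linear relationship)
H₁: β₁ ≠ 0 (linear relationship exists)

Test statistic: t = β̂₁ / SE(β̂₁) = 1.1033 / 0.1422 = 7.7588

p < 0.0001: how often a slope estimate this far from 0 (in SE units) would arise by chance if β₁ were truly 0.

Decision rule: reject H₀ if p-value < α.
p-value < 0.0001 < α = 0.05 → reject H₀.

At α = 0.05 the data do provide convincing evidence of a nonzero slope.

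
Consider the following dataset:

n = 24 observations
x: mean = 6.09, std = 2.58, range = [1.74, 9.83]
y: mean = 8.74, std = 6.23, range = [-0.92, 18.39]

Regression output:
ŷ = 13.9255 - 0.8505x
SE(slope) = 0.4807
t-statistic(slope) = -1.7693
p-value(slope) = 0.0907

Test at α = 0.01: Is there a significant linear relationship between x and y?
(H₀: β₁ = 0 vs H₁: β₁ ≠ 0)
Since p-value = 0.0907 ≥ α = 0.01, fail to reject H₀ — the slope is not significantly different from 0.

Hypothesis test for the slope coefficient:

H₀: β₁ = 0 (no linear relationship)
H₁: β₁ ≠ 0 (linear relationship exists)

Test statistic: t = β̂₁ / SE(β̂₁) = -0.8505 / 0.4807 = -1.7693

With df = 22, the two-sided p-value for |t| = 1.7693 is 0.0907.

Decision rule: reject H₀ if p-value < α.
p-value = 0.0907 ≥ α = 0.01 → fail to reject H₀.

At α = 0.01 the data do not provide convincing evidence of a nonzero slope.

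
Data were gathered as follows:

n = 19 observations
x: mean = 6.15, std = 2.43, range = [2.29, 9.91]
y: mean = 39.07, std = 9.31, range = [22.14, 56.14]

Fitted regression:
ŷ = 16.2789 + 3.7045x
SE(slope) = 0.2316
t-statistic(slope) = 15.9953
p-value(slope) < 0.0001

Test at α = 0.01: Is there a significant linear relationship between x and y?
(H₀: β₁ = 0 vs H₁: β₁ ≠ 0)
p-value < 0.0001 < α = 0.01, so we reject H₀. The relationship is significant.

Hypothesis test for the slope coefficient:

H₀: β₁ = 0 (no linear relationship)
H₁: β₁ ≠ 0 (linear relationship exists)

Test statistic: t = β̂₁ / SE(β̂₁) = 3.7045 / 0.2316 = 15.9953

With df = 17, the two-sided p-value for |t| = 15.9953 is <0.0001.

Decision rule: reject H₀ if p-value < α.
p-value < 0.0001 < α = 0.01 → reject H₀.

At α = 0.01 the data do provide convincing evidence of a nonzero slope.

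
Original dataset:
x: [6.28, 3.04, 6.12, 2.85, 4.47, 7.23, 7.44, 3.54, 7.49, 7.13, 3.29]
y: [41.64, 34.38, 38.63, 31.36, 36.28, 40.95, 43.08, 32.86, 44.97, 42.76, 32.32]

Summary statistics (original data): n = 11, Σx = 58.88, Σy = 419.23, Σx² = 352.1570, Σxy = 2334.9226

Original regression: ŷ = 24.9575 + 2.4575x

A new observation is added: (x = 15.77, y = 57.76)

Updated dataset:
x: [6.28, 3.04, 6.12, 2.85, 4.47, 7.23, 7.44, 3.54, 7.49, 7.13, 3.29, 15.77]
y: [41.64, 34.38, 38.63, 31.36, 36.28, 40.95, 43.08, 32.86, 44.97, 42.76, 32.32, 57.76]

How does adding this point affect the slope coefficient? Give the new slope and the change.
Adding the point moves β₁ from 2.4575 to 2.0410, i.e. it decreases by 0.4165 (-16.9%).

The new point has HIGH LEVERAGE: x = 15.77 is far from the original mean x̄ = 58.88/11 ≈ 5.35 (original range [2.85, 7.49]).

Step 1: Update the sums with the new point (n goes from 11 to 12)
Σx  = 58.88 + 15.77 = 74.65
Σy  = 419.23 + 57.76 = 476.99
Σx² = 352.1570 + 15.77² = 352.1570 + 248.6929 = 600.8499
Σxy = 2334.9226 + 15.77×57.76 = 2334.9226 + 910.8752 = 3245.7978

Step 2: Recompute the slope with b₁ = (nΣxy − ΣxΣy) / (nΣx² − (Σx)²)
Numerator   = 12×3245.7978 − 74.65×476.99 = 38949.5736 − 35607.3035 = 3342.2701
Denominator = 12×600.8499 − 74.65² = 7210.1988 − 5572.6225 = 1637.5763
b₁(new) = 3342.2701 / 1637.5763 = 2.0410

(Same formula on the original sums: (11×2334.9226 − 58.88×419.23) / (11×352.1570 − 58.88²) = 999.8862 / 406.8726 = 2.4575, matching the given fit.)

Step 3: Change in slope
Δβ₁ = 2.0410 − 2.4575 = -0.4165
Relative change = -0.4165 / 2.4575 × 100% = -16.9%
→ the slope decreases when the point is added.

Because the point sits below the extension of the original line at a high-leverage x, it tilts the fit down.
In practice: refit with and without it and report both if conclusions differ; check such a point for data-entry or measurement error.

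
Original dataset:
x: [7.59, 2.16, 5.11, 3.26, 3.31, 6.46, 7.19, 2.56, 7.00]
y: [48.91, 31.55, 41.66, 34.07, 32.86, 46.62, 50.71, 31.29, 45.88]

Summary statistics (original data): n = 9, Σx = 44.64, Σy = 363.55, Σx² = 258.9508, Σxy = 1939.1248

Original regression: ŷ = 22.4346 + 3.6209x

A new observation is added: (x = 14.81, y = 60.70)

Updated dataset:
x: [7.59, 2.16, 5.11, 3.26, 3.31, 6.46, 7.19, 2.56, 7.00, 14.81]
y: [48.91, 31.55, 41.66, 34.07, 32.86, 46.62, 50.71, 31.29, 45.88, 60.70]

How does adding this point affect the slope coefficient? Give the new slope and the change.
New slope β₁ = 2.5303 versus 3.6209 before: a change of -1.0906 (-30.1%).

x = 14.81 lies well outside the original x-range [2.16, 7.59] (x̄ ≈ 4.96), so this observation has high leverage and can move the slope substantially.

Step 1: Update the sums with the new point (n goes from 9 to 10)
Σx  = 44.64 + 14.81 = 59.45
Σy  = 363.55 + 60.70 = 424.25
Σx² = 258.9508 + 14.81² = 258.9508 + 219.3361 = 478.2869
Σxy = 1939.1248 + 14.81×60.70 = 1939.1248 + 898.9670 = 2838.0918

Step 2: Recompute the slope with b₁ = (nΣxy − ΣxΣy) / (nΣx² − (Σx)²)
Numerator   = 10×2838.0918 − 59.45×424.25 = 28380.9180 − 25221.6625 = 3159.2555
Denominator = 10×478.2869 − 59.45² = 4782.8690 − 3534.3025 = 1248.5665
b₁(new) = 3159.2555 / 1248.5665 = 2.5303

(Same formula on the original sums: (9×1939.1248 − 44.64×363.55) / (9×258.9508 − 44.64²) = 1223.2512 / 337.8276 = 3.6209, matching the given fit.)

Step 3: Change in slope
Δβ₁ = 2.5303 − 3.6209 = -1.0906
Relative change = -1.0906 / 3.6209 × 100% = -30.1%
→ the slope decreases when the point is added.

Because the point sits below the extension of the original line at a high-leverage x, it tilts the fit down.
In practice: check such a point for data-entry or measurement error.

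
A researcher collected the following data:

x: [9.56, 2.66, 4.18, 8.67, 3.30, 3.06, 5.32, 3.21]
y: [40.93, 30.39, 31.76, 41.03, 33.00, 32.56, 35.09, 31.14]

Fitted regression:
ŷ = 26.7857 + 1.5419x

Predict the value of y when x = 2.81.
ŷ = 31.1184

Plug x = 2.81 into the fitted line:

ŷ = 26.7857 + 1.5419 × 2.81
ŷ = 26.7857 + 4.3327
ŷ = 31.1184

This is the fitted mean response at that x — an individual observation would come with a wider prediction interval.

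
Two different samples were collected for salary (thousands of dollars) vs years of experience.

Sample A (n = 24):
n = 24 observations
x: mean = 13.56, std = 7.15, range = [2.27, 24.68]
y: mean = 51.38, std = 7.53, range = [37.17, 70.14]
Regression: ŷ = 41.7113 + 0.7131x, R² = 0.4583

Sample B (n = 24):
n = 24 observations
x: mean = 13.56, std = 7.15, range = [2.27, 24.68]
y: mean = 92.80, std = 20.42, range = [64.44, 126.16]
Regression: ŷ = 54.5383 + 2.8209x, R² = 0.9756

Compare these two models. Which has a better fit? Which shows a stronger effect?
Model B has the better fit (R² = 0.9756 vs 0.4583). Model B shows the stronger effect (|β₁| = 2.8209 vs 0.7131).

Model Comparison:

Fit — compare R²:
- Model A: R² = 0.4583 → 45.83% of variance in salary explained
- Model B: R² = 0.9756 → 97.56% of variance in salary explained
- 0.9756 > 0.4583 → Model B has the better fit

Strength of effect — compare |β₁|:
- Model A: β₁ = 0.7131 → predicted salary rises 0.7131 thousand dollars per additional year of experience
- Model B: β₁ = 2.8209 → predicted salary rises 2.8209 thousand dollars per additional year of experience
- |0.7131| < |2.8209| → Model B shows the stronger marginal effect

Note: R² measures how tightly points cluster around the line; β₁ measures how steep the line is — they answer different questions.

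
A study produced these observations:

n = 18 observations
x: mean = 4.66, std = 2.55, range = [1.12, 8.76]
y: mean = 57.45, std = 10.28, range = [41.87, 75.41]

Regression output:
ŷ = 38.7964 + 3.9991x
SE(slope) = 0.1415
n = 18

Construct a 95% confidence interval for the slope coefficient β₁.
The 95% CI for β₁ is (3.6991, 4.2991)

Confidence interval for the slope:

The 95% CI for β₁ is: β̂₁ ± t*(α/2, n-2) × SE(β̂₁)

Step 1: Find critical t-value
- Confidence level = 0.95
- Degrees of freedom = n - 2 = 18 - 2 = 16
- t*(α/2, 16) = 2.1199

Step 2: Calculate margin of error
Margin = 2.1199 × 0.1415 = 0.3000

Step 3: Construct interval
CI = 3.9991 ± 0.3000
CI = (3.6991, 4.2991)

Interpretation: We are 95% confident that the true slope β₁ lies between 3.6991 and 4.2991.
Both endpoints are positive, so the data support a genuinely positive slope at this confidence level.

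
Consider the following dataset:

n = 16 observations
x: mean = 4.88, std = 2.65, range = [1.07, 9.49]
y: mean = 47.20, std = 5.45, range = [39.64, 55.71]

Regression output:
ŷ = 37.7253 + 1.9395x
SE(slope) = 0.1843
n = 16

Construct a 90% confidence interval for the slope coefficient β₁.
The 90% CI for β₁ is (1.6149, 2.2641)

Confidence interval for the slope:

The 90% CI for β₁ is: β̂₁ ± t*(α/2, n-2) × SE(β̂₁)

Step 1: Find critical t-value
- Confidence level = 0.9
- Degrees of freedom = n - 2 = 16 - 2 = 14
- t*(α/2, 14) = 1.7613

Step 2: Calculate margin of error
Margin = 1.7613 × 0.1843 = 0.3246

Step 3: Construct interval
CI = 1.9395 ± 0.3246
CI = (1.6149, 2.2641)

Interpretation: We are 90% confident that the true slope β₁ lies between 1.6149 and 2.2641.
Both endpoints are positive, so the data support a genuinely positive slope at this confidence level.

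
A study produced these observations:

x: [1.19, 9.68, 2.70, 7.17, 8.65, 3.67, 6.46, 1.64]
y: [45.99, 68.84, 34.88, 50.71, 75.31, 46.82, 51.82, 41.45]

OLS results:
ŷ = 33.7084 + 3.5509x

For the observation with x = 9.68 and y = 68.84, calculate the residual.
Residual = 0.7589

The residual is the difference between the actual value and the predicted value:

Residual = y - ŷ

Step 1: Calculate predicted value
ŷ = 33.7084 + 3.5509 × 9.68
ŷ = 68.0811

Step 2: Calculate residual
Residual = 68.84 - 68.0811
Residual = 0.7589

Interpretation: the model underestimates the actual value by 0.7589 at this point (positive residual → observation lies above the fitted line).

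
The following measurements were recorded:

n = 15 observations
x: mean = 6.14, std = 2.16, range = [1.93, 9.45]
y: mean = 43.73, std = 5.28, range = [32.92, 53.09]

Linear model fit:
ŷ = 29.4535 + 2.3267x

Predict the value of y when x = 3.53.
ŷ = 37.6668

Plug x = 3.53 into the fitted line:

ŷ = 29.4535 + 2.3267 × 3.53
ŷ = 29.4535 + 8.2133
ŷ = 37.6668

This is the fitted mean response at that x — an individual observation would come with a wider prediction interval.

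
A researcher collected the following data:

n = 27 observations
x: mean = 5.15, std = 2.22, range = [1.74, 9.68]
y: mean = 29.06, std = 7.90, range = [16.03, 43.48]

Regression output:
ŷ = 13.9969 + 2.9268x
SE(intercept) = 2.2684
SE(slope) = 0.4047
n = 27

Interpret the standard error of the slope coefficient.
SE(slope) = 0.4047 measures the uncertainty in the estimated slope. The coefficient is estimated precisely (SE/|β̂₁| = 13.8%).

What SE measures:
- The standard error quantifies the sampling variability of the coefficient estimate
- It is the estimated standard deviation of β̂₁ across hypothetical repeated samples of the same size
- Smaller SE → more precise estimate

Relative precision:
- SE / |β̂₁| = 0.4047 / 2.9268 = 13.8%
- Rule of thumb (under 20%: precise; 20% to under 50%: moderately precise; 50% or more: imprecise) → precise

Rough 95% range (±2 SE): 2.9268 ± 0.8094 → (2.1174, 3.7362).

What drives SE(β̂₁): larger n (here n = 27) → smaller SE; more residual scatter → larger SE; wider spread of x values → smaller SE.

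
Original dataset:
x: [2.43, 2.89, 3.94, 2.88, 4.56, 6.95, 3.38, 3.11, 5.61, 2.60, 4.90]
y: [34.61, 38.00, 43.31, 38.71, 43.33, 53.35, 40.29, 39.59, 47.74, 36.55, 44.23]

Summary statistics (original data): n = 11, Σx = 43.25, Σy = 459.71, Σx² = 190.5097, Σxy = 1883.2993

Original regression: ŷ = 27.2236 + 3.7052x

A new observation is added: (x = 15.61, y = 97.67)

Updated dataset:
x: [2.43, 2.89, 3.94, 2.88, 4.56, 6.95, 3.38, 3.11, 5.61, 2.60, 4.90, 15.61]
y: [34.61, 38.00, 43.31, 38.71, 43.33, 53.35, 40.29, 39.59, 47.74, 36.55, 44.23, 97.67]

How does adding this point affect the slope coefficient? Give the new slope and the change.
Adding the point moves β₁ from 3.7052 to 4.6330, i.e. it increases by 0.9278 (+25.0%).

x = 15.61 lies well outside the original x-range [2.43, 6.95] (x̄ ≈ 3.93), so this observation has high leverage and can move the slope substantially.

Step 1: Update the sums with the new point (n goes from 11 to 12)
Σx  = 43.25 + 15.61 = 58.86
Σy  = 459.71 + 97.67 = 557.38
Σx² = 190.5097 + 15.61² = 190.5097 + 243.6721 = 434.1818
Σxy = 1883.2993 + 15.61×97.67 = 1883.2993 + 1524.6287 = 3407.9280

Step 2: Recompute the slope with b₁ = (nΣxy − ΣxΣy) / (nΣx² − (Σx)²)
Numerator   = 12×3407.9280 − 58.86×557.38 = 40895.1360 − 32807.3868 = 8087.7492
Denominator = 12×434.1818 − 58.86² = 5210.1816 − 3464.4996 = 1745.6820
b₁(new) = 8087.7492 / 1745.6820 = 4.6330

(Same formula on the original sums: (11×1883.2993 − 43.25×459.71) / (11×190.5097 − 43.25²) = 833.8348 / 225.0442 = 3.7052, matching the given fit.)

Step 3: Change in slope
Δβ₁ = 4.6330 − 3.7052 = +0.9278
Relative change = +0.9278 / 3.7052 × 100% = +25.0%
→ the slope increases when the point is added.

A high-leverage point only changes the slope if it is off the original line; here y = 97.67 is above the original trend, so the slope increases.
In practice: refit with and without it and report both if conclusions differ; check such a point for data-entry or measurement error.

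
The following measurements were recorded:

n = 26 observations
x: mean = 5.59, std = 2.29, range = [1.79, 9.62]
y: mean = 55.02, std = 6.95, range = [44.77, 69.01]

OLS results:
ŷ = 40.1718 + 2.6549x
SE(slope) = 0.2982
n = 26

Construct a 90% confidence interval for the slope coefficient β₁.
The 90% CI for β₁ is (2.1447, 3.1651)

Confidence interval for the slope:

The 90% CI for β₁ is: β̂₁ ± t*(α/2, n-2) × SE(β̂₁)

Step 1: Find critical t-value
- Confidence level = 0.9
- Degrees of freedom = n - 2 = 26 - 2 = 24
- t*(α/2, 24) = 1.7109

Step 2: Calculate margin of error
Margin = 1.7109 × 0.2982 = 0.5102

Step 3: Construct interval
CI = 2.6549 ± 0.5102
CI = (2.1447, 3.1651)

Interpretation: intervals built this way capture the true β₁ in 90% of repeated samples; here the plausible range for the per-unit effect of x on y is 2.1447 to 3.1651.
The interval does not include 0, suggesting a significant linear relationship.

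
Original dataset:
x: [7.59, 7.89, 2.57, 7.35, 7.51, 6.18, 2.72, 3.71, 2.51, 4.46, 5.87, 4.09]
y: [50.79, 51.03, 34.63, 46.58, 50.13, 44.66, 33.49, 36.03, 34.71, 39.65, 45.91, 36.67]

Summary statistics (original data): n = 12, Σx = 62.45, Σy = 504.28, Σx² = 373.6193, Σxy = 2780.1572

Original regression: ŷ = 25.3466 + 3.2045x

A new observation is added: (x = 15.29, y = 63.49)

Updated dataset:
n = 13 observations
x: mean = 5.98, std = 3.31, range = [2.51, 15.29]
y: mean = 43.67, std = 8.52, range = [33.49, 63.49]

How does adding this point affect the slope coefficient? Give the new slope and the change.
New slope β₁ = 2.4955 versus 3.2045 before: a change of -0.7090 (-22.1%).

x = 15.29 lies well outside the original x-range [2.51, 7.89] (x̄ ≈ 5.20), so this observation has high leverage and can move the slope substantially.

Step 1: Update the sums with the new point (n goes from 12 to 13)
Σx  = 62.45 + 15.29 = 77.74
Σy  = 504.28 + 63.49 = 567.77
Σx² = 373.6193 + 15.29² = 373.6193 + 233.7841 = 607.4034
Σxy = 2780.1572 + 15.29×63.49 = 2780.1572 + 970.7621 = 3750.9193

Step 2: Recompute the slope with b₁ = (nΣxy − ΣxΣy) / (nΣx² − (Σx)²)
Numerator   = 13×3750.9193 − 77.74×567.77 = 48761.9509 − 44138.4398 = 4623.5111
Denominator = 13×607.4034 − 77.74² = 7896.2442 − 6043.5076 = 1852.7366
b₁(new) = 4623.5111 / 1852.7366 = 2.4955

(Same formula on the original sums: (12×2780.1572 − 62.45×504.28) / (12×373.6193 − 62.45²) = 1869.6004 / 583.4291 = 3.2045, matching the given fit.)

Step 3: Change in slope
Δβ₁ = 2.4955 − 3.2045 = -0.7090
Relative change = -0.7090 / 3.2045 × 100% = -22.1%
→ the slope decreases when the point is added.

A high-leverage point only changes the slope if it is off the original line; here y = 63.49 is below the original trend, so the slope decreases.
In practice: refit with and without it and report both if conclusions differ; check such a point for data-entry or measurement error.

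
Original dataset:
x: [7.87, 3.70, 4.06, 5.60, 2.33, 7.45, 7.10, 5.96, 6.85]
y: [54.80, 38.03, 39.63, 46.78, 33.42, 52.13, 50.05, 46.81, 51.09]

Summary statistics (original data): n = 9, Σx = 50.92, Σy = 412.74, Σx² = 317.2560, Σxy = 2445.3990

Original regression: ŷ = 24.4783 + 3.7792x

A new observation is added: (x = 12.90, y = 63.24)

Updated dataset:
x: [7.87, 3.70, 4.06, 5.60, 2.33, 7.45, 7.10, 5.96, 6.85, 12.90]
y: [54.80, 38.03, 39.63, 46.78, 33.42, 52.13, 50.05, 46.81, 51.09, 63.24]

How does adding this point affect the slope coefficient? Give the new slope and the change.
The slope changes from 3.7792 to 2.9265 (change of -0.8527, or -22.6%).

x = 12.90 lies well outside the original x-range [2.33, 7.87] (x̄ ≈ 5.66), so this observation has high leverage and can move the slope substantially.

Step 1: Update the sums with the new point (n goes from 9 to 10)
Σx  = 50.92 + 12.90 = 63.82
Σy  = 412.74 + 63.24 = 475.98
Σx² = 317.2560 + 12.90² = 317.2560 + 166.4100 = 483.6660
Σxy = 2445.3990 + 12.90×63.24 = 2445.3990 + 815.7960 = 3261.1950

Step 2: Recompute the slope with b₁ = (nΣxy − ΣxΣy) / (nΣx² − (Σx)²)
Numerator   = 10×3261.1950 − 63.82×475.98 = 32611.9500 − 30377.0436 = 2234.9064
Denominator = 10×483.6660 − 63.82² = 4836.6600 − 4072.9924 = 763.6676
b₁(new) = 2234.9064 / 763.6676 = 2.9265

(Same formula on the original sums: (9×2445.3990 − 50.92×412.74) / (9×317.2560 − 50.92²) = 991.8702 / 262.4576 = 3.7792, matching the given fit.)

Step 3: Change in slope
Δβ₁ = 2.9265 − 3.7792 = -0.8527
Relative change = -0.8527 / 3.7792 × 100% = -22.6%
→ the slope decreases when the point is added.

A high-leverage point only changes the slope if it is off the original line; here y = 63.24 is below the original trend, so the slope decreases.
In practice: refit with and without it and report both if conclusions differ; examine leverage (hᵢ) and Cook's distance rather than deleting it automatically.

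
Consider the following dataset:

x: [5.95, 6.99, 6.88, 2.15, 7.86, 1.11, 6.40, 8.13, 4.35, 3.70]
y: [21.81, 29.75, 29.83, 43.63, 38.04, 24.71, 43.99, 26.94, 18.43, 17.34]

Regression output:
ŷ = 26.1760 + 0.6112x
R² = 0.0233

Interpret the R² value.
About 2.33% of the variability in y is accounted for by the regression on x (R² = 0.0233) — a weak linear fit.

R² = 1 − SS_res/SS_tot compares the residual scatter to the total scatter of y about its mean.

Here R² = 0.0233:
- Explained: 2.33% of the variation in y
- Unexplained (residual): 100% − 2.33% = 97.67%
- Rule of thumb (below 0.3 weak; 0.3 to below 0.7 moderate; 0.7 and above strong) → weak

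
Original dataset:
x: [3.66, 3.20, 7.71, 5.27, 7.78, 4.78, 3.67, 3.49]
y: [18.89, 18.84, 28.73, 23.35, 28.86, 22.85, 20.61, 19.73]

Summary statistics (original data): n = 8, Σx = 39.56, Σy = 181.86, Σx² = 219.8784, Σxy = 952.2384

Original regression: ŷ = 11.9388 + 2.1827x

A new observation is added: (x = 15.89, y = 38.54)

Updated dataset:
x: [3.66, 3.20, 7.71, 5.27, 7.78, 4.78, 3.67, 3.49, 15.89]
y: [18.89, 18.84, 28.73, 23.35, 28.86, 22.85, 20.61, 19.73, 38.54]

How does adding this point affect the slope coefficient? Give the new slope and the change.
The slope changes from 2.1827 to 1.5813 (change of -0.6014, or -27.6%).

The new point has HIGH LEVERAGE: x = 15.89 is far from the original mean x̄ = 39.56/8 ≈ 4.95 (original range [3.20, 7.78]).

Step 1: Update the sums with the new point (n goes from 8 to 9)
Σx  = 39.56 + 15.89 = 55.45
Σy  = 181.86 + 38.54 = 220.40
Σx² = 219.8784 + 15.89² = 219.8784 + 252.4921 = 472.3705
Σxy = 952.2384 + 15.89×38.54 = 952.2384 + 612.4006 = 1564.6390

Step 2: Recompute the slope with b₁ = (nΣxy − ΣxΣy) / (nΣx² − (Σx)²)
Numerator   = 9×1564.6390 − 55.45×220.40 = 14081.7510 − 12221.1800 = 1860.5710
Denominator = 9×472.3705 − 55.45² = 4251.3345 − 3074.7025 = 1176.6320
b₁(new) = 1860.5710 / 1176.6320 = 1.5813

(Same formula on the original sums: (8×952.2384 − 39.56×181.86) / (8×219.8784 − 39.56²) = 423.5256 / 194.0336 = 2.1827, matching the given fit.)

Step 3: Change in slope
Δβ₁ = 1.5813 − 2.1827 = -0.6014
Relative change = -0.6014 / 2.1827 × 100% = -27.6%
→ the slope decreases when the point is added.

Because the point sits below the extension of the original line at a high-leverage x, it tilts the fit down.
In practice: examine leverage (hᵢ) and Cook's distance rather than deleting it automatically; refit with and without it and report both if conclusions differ.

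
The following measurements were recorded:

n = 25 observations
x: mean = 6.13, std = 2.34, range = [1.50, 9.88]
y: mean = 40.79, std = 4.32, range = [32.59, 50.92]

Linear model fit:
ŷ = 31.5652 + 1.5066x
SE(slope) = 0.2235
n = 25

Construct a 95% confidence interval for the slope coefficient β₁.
The 95% CI for β₁ is (1.0442, 1.9690)

Confidence interval for the slope:

The 95% CI for β₁ is: β̂₁ ± t*(α/2, n-2) × SE(β̂₁)

Step 1: Find critical t-value
- Confidence level = 0.95
- Degrees of freedom = n - 2 = 25 - 2 = 23
- t*(α/2, 23) = 2.0687

Step 2: Calculate margin of error
Margin = 2.0687 × 0.2235 = 0.4624

Step 3: Construct interval
CI = 1.5066 ± 0.4624
CI = (1.0442, 1.9690)

Interpretation: We are 95% confident that the true slope β₁ lies between 1.0442 and 1.9690.
Both endpoints are positive, so the data support a genuinely positive slope at this confidence level.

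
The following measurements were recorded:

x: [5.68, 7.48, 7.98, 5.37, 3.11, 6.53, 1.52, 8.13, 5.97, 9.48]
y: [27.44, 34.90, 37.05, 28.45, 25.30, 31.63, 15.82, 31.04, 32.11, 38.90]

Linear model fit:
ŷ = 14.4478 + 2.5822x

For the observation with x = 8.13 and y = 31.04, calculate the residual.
Residual = -4.4011

The residual is the difference between the actual value and the predicted value:

Residual = y - ŷ

Step 1: Calculate predicted value
ŷ = 14.4478 + 2.5822 × 8.13
ŷ = 35.4411

Step 2: Calculate residual
Residual = 31.04 - 35.4411
Residual = -4.4011

Sign check: y < ŷ, so the point is below the line and the fit overestimates here.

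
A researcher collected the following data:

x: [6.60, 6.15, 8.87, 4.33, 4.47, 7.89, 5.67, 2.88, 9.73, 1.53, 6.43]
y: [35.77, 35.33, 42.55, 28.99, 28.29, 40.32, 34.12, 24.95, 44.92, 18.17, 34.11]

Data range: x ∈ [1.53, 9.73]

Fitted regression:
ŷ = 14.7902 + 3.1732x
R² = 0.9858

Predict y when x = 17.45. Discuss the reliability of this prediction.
ŷ = 70.1625, but this is extrapolation (above the data range [1.53, 9.73]) and may be unreliable.

Prediction calculation:
ŷ = 14.7902 + 3.1732 × 17.45
ŷ = 70.1625

Reliability:
- Data range: x ∈ [1.53, 9.73]
- Prediction point: x = 17.45 is 7.72 units above the observed range → this is EXTRAPOLATION, not interpolation

Why that matters here:
- There are no observations near this x to validate the fitted line there
- The standard error of prediction grows with (x − x̄)², and x = 17.45 is far from x̄ = 5.87
- The linear relationship may not hold outside the observed range

The R² = 0.9858 only validates the fit within [1.53, 9.73]; treat ŷ = 70.1625 with caution.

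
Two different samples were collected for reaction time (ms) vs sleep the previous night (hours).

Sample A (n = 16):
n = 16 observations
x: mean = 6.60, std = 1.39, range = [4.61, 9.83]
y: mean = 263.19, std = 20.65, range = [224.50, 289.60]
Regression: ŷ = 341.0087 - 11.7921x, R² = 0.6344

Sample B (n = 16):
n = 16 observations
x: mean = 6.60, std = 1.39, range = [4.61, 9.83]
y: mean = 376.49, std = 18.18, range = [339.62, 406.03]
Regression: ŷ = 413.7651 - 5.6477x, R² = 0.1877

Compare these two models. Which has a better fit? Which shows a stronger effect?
Model A has the better fit (R² = 0.6344 vs 0.1877). Model A shows the stronger effect (|β₁| = 11.7921 vs 5.6477).

Model Comparison:

Which explains more variance? (R²)
- Model A: R² = 0.6344 → 63.44% of variance in reaction time explained
- Model B: R² = 0.1877 → 18.77% of variance in reaction time explained
- 0.6344 > 0.1877 → Model A has the better fit

Effect size (slope magnitude):
- Model A: β₁ = -11.7921 → predicted reaction time falls 11.7921 ms per additional hour of sleep
- Model B: β₁ = -5.6477 → predicted reaction time falls 5.6477 ms per additional hour of sleep
- |-11.7921| > |-5.6477| → Model A shows the stronger marginal effect

Notes:
- The two samples could reflect different populations, time periods, or measurement quality.
- A steeper slope doesn't make a better model if the scatter around the line is large.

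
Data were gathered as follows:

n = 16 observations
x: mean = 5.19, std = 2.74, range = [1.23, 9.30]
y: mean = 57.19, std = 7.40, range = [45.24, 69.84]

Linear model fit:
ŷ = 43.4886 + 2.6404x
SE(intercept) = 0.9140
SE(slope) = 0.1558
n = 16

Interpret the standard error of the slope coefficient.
SE(β̂₁) = 0.1558 is the estimated standard deviation of the slope estimate across repeated samples; relative to β̂₁ = 2.6404 that is 5.9%, a precise estimate.

SE(β̂₁) = 0.1558 says: if we drew many samples of n = 16 from the same population and refit each time, the fitted slopes would scatter with a standard deviation of roughly 0.1558 around the true β₁.

Relative precision:
- SE / |β̂₁| = 0.1558 / 2.6404 = 5.9%
- Rule of thumb (under 20%: precise; 20% to under 50%: moderately precise; 50% or more: imprecise) → precise

Link to the t-test: t = β̂₁ / SE(β̂₁) = 2.6404 / 0.1558 = 16.9474, the statistic for H₀: β₁ = 0.

What drives SE(β̂₁): more residual scatter → larger SE.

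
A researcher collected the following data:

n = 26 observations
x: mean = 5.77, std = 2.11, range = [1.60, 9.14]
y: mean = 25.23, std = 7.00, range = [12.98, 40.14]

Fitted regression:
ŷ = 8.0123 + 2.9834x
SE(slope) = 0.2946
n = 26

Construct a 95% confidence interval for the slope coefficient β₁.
The 95% CI for β₁ is (2.3754, 3.5914)

Confidence interval for the slope:

The 95% CI for β₁ is: β̂₁ ± t*(α/2, n-2) × SE(β̂₁)

Step 1: Find critical t-value
- Confidence level = 0.95
- Degrees of freedom = n - 2 = 26 - 2 = 24
- t*(α/2, 24) = 2.0639

Step 2: Calculate margin of error
Margin = 2.0639 × 0.2946 = 0.6080

Step 3: Construct interval
CI = 2.9834 ± 0.6080
CI = (2.3754, 3.5914)

Interpretation: each one-unit increase in x is associated with a change in mean y of between 2.3754 and 3.5914, with 95% confidence.
The interval does not include 0, suggesting a significant linear relationship.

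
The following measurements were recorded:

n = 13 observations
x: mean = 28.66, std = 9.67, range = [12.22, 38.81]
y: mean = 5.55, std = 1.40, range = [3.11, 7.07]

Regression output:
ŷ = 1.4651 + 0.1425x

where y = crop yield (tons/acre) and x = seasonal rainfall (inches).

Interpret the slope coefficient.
On average, crop yield is about 0.1425 tons/acre higher for every extra inch of rainfall.

β₁ = 0.1425 is the change in predicted crop yield (tons/acre) per additional inch of rainfall.

Interpretation:
- Rainfall up by 1 inch → predicted crop yield increases by 0.1425 tons/acre
- This is a linear approximation: the same per-unit change is assumed across the whole observed x range
- The sign (+) gives the direction; the magnitude 0.1425 gives the size of the effect per inch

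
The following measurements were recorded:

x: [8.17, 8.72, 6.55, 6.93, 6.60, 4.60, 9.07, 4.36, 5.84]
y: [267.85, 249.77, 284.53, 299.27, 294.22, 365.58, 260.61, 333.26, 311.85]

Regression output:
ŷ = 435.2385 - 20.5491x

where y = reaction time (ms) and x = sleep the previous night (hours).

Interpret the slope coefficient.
For each additional hour of sleep, predicted reaction time decreases by approximately 20.5491 ms.

The slope coefficient β₁ = -20.5491 represents the marginal effect of sleep on reaction time.

Interpretation:
- Sleep up by 1 hour → predicted reaction time decreases by 20.5491 ms
- The effect is assumed constant over the observed range of x (linearity)
- The sign (−) gives the direction; the magnitude 20.5491 gives the size of the effect per hour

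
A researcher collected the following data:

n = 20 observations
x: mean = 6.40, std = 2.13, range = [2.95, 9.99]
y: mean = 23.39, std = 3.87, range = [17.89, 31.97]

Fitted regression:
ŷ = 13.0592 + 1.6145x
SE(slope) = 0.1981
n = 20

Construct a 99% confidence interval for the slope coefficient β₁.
The 99% CI for β₁ is (1.0443, 2.1847)

Confidence interval for the slope:

The 99% CI for β₁ is: β̂₁ ± t*(α/2, n-2) × SE(β̂₁)

Step 1: Find critical t-value
- Confidence level = 0.99
- Degrees of freedom = n - 2 = 20 - 2 = 18
- t*(α/2, 18) = 2.8784

Step 2: Calculate margin of error
Margin = 2.8784 × 0.1981 = 0.5702

Step 3: Construct interval
CI = 1.6145 ± 0.5702
CI = (1.0443, 2.1847)

Interpretation: intervals built this way capture the true β₁ in 99% of repeated samples; here the plausible range for the per-unit effect of x on y is 1.0443 to 2.1847.
Both endpoints are positive, so the data support a genuinely positive slope at this confidence level.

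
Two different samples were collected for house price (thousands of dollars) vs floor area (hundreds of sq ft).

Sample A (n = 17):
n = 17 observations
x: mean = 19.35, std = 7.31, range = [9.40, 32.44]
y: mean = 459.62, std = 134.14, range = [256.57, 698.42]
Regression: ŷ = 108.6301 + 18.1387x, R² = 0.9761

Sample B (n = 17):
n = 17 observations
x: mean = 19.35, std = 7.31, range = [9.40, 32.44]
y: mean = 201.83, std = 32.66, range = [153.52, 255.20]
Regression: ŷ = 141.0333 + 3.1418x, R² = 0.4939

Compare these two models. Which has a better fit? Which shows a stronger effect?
Model A has the better fit (R² = 0.9761 vs 0.4939). Model A shows the stronger effect (|β₁| = 18.1387 vs 3.1418).

Model Comparison:

Fit — compare R²:
- Model A: R² = 0.9761 → 97.61% of variance in house price explained
- Model B: R² = 0.4939 → 49.39% of variance in house price explained
- 0.9761 > 0.4939 → Model A has the better fit

Which has the larger per-hundred sq ft effect? (|β₁|)
- Model A: β₁ = 18.1387 → predicted house price rises 18.1387 thousand dollars per additional hundred sq ft of floor area
- Model B: β₁ = 3.1418 → predicted house price rises 3.1418 thousand dollars per additional hundred sq ft of floor area
- |18.1387| > |3.1418| → Model A shows the stronger marginal effect

Note: The two samples could reflect different populations, time periods, or measurement quality.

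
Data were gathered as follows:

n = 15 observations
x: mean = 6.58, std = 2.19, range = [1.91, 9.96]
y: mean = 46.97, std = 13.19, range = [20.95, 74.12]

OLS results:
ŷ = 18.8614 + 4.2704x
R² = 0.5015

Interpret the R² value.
About 50.15% of the variability in y is accounted for by the regression on x (R² = 0.5015) — a moderate linear fit.

R² = 1 − SS_res/SS_tot compares the residual scatter to the total scatter of y about its mean.

Here R² = 0.5015:
- Explained: 50.15% of the variation in y
- Unexplained (residual): 100% − 50.15% = 49.85%
- Rule of thumb (below 0.3 weak; 0.3 to below 0.7 moderate; 0.7 and above strong) → moderate

Note: R² says nothing about causation, and a high R² does not by itself mean the linear form is appropriate — check the residuals.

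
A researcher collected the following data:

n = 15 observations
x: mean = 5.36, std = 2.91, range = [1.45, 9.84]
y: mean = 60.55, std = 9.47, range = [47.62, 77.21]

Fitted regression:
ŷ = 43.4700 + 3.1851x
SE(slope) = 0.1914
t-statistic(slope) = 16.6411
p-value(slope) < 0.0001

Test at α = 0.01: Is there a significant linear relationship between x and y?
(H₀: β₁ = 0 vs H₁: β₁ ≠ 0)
p-value < 0.0001 < α = 0.01, so we reject H₀. The relationship is significant.

Hypothesis test for the slope coefficient:

H₀: β₁ = 0 (no linear relationship)
H₁: β₁ ≠ 0 (linear relationship exists)

Test statistic: t = β̂₁ / SE(β̂₁) = 3.1851 / 0.1914 = 16.6411

p < 0.0001: how often a slope estimate this far from 0 (in SE units) would arise by chance if β₁ were truly 0.

Decision rule: reject H₀ if p-value < α.
p-value < 0.0001 < α = 0.01 → reject H₀.

Conclusion: the linear association between x and y is significant at the 1% level.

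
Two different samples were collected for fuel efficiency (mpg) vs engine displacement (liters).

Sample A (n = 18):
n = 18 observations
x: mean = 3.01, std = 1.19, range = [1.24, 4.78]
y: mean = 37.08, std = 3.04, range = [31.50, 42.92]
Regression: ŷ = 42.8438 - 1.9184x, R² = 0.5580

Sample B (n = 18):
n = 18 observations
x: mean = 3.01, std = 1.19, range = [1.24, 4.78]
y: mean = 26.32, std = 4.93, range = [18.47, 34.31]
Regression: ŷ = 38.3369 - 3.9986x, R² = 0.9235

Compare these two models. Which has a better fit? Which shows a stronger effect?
Model B has the better fit (R² = 0.9235 vs 0.5580). Model B shows the stronger effect (|β₁| = 3.9986 vs 1.9184).

Model Comparison:

Fit — compare R²:
- Model A: R² = 0.5580 → 55.80% of variance in fuel efficiency explained
- Model B: R² = 0.9235 → 92.35% of variance in fuel efficiency explained
- 0.9235 > 0.5580 → Model B has the better fit

Effect size (slope magnitude):
- Model A: β₁ = -1.9184 → predicted fuel efficiency falls 1.9184 mpg per additional liter of engine displacement
- Model B: β₁ = -3.9986 → predicted fuel efficiency falls 3.9986 mpg per additional liter of engine displacement
- |-1.9184| < |-3.9986| → Model B shows the stronger marginal effect

Notes:
- The two samples could reflect different populations, time periods, or measurement quality.
- A steeper slope doesn't make a better model if the scatter around the line is large.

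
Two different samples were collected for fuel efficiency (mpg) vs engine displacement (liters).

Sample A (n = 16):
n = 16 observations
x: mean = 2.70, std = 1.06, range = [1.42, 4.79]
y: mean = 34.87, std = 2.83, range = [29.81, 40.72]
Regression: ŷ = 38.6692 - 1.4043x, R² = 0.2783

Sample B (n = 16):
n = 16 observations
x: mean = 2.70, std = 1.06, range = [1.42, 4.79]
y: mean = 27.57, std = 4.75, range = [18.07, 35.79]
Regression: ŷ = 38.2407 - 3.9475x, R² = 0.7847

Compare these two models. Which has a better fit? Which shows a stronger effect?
Model B has the better fit (R² = 0.7847 vs 0.2783). Model B shows the stronger effect (|β₁| = 3.9475 vs 1.4043).

Model Comparison:

Which explains more variance? (R²)
- Model A: R² = 0.2783 → 27.83% of variance in fuel efficiency explained
- Model B: R² = 0.7847 → 78.47% of variance in fuel efficiency explained
- 0.7847 > 0.2783 → Model B has the better fit

Which has the larger per-liter effect? (|β₁|)
- Model A: β₁ = -1.4043 → predicted fuel efficiency falls 1.4043 mpg per additional liter of engine displacement
- Model B: β₁ = -3.9475 → predicted fuel efficiency falls 3.9475 mpg per additional liter of engine displacement
- |-1.4043| < |-3.9475| → Model B shows the stronger marginal effect

Note: R² measures how tightly points cluster around the line; β₁ measures how steep the line is — they answer different questions.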